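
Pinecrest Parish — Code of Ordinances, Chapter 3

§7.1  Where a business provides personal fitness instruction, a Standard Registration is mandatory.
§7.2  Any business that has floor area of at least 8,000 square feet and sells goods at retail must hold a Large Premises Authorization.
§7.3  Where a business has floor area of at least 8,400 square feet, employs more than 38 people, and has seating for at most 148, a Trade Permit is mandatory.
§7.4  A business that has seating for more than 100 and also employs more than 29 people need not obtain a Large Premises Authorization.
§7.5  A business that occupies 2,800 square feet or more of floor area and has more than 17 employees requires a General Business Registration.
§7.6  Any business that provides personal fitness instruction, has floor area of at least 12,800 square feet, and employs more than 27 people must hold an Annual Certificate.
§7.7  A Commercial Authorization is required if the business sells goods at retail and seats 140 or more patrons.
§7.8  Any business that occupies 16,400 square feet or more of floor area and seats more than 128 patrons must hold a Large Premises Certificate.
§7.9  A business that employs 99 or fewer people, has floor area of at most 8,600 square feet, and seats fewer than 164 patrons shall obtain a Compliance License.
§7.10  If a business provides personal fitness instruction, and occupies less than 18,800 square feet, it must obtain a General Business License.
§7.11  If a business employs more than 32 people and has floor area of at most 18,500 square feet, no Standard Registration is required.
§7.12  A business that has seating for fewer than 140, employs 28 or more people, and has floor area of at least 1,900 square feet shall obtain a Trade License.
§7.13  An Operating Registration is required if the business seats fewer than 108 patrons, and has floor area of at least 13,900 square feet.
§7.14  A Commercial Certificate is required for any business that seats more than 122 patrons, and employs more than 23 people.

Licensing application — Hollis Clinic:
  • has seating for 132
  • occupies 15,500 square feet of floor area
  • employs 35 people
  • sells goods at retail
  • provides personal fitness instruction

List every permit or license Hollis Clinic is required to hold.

Annual Certificate, Commercial Certificate, General Business License, General Business Registration, Trade License

§7.1 provides personal fitness instruction → Standard Registration required.
§7.2 floor area 15,500 square feet ≥ 8,000 square feet; sells goods at retail → Large Premises Authorization required.
§7.3 floor area 15,500 square feet ≥ 8,400 square feet; employees 35 ≤ 38; seating 132 ≤ 148 → Trade Permit not required.
§7.4 seating 132 > 100; employees 35 > 29 → exempt from Large Premises Authorization.
§7.5 floor area 15,500 square feet ≥ 2,800 square feet; employees 35 > 17 → General Business Registration required.
§7.6 provides personal fitness instruction; floor area 15,500 square feet ≥ 12,800 square feet; employees 35 > 27 → Annual Certificate required.
§7.7 sells goods at retail; seating 132 < 140 → Commercial Authorization not required.
§7.8 floor area 15,500 square feet < 16,400 square feet; seating 132 > 128 → Large Premises Certificate not required.
§7.9 employees 35 ≤ 99; floor area 15,500 square feet > 8,600 square feet; seating 132 < 164 → Compliance License not required.
§7.10 provides personal fitness instruction; floor area 15,500 square feet < 18,800 square feet → General Business License required.
§7.11 employees 35 > 32; floor area 15,500 square feet ≤ 18,500 square feet → exempt from Standard Registration.
§7.12 seating 132 < 140; employees 35 ≥ 28; floor area 15,500 square feet ≥ 1,900 square feet → Trade License required.
§7.13 seating 132 ≥ 108; floor area 15,500 square feet ≥ 13,900 square feet → Operating Registration not required.
§7.14 seating 132 > 122; employees 35 > 23 → Commercial Certificate required.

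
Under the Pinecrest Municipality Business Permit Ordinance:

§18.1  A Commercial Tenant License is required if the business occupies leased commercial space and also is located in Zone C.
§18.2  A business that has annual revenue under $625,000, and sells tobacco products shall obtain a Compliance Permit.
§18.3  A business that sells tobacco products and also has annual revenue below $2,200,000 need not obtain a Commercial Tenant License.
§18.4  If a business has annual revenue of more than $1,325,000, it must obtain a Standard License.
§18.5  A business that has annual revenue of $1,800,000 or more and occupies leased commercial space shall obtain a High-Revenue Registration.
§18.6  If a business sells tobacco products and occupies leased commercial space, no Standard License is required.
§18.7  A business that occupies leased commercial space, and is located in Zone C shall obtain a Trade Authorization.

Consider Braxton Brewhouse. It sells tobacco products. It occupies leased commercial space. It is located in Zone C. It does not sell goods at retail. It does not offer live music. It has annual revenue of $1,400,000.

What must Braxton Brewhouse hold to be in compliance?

§18.1 occupies leased commercial space; is located in Zone C → Commercial Tenant License required.
§18.2 revenue $1,400,000 ≥ $625,000; sells tobacco products → Compliance Permit not required.
§18.3 sells tobacco products; revenue $1,400,000 < $2,200,000 → exempt from Commercial Tenant License.
§18.4 revenue $1,400,000 > $1,325,000 → Standard License required.
§18.5 revenue $1,400,000 < $1,800,000; occupies leased commercial space → High-Revenue Registration not required.
§18.6 sells tobacco products; occupies leased commercial space → exempt from Standard License.
§18.7 occupies leased commercial space; is located in Zone C → Trade Authorization required.

Trade Authorization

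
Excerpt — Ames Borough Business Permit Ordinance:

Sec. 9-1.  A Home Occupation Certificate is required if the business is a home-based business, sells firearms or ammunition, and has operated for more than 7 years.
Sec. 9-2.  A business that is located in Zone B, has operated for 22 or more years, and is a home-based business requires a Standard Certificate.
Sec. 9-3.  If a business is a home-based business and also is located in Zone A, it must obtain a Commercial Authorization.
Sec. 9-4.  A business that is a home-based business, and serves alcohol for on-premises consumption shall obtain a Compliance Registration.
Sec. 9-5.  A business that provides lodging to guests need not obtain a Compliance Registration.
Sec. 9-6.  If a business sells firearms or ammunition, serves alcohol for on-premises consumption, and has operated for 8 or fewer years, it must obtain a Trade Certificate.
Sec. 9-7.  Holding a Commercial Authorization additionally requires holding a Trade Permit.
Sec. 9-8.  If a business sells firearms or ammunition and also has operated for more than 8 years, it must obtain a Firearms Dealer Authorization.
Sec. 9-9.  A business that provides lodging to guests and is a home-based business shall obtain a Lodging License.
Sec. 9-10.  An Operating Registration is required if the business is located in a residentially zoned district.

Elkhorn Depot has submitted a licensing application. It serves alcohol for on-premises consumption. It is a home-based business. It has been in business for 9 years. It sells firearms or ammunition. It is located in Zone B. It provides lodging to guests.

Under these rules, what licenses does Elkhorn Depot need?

Firearms Dealer Authorization, Home Occupation Certificate, Lodging License

Sec. 9-1. is a home-based business; sells firearms or ammunition; years in business 9 > 7 → Home Occupation Certificate required.
Sec. 9-2. is located in Zone B; years in business 9 < 22; is a home-based business → Standard Certificate not required.
Sec. 9-3. is a home-based business; is located in Zone B (not: is located in Zone A) → Commercial Authorization not required.
Sec. 9-4. is a home-based business; serves alcohol for on-premises consumption → Compliance Registration required.
Sec. 9-5. provides lodging to guests → exempt from Compliance Registration.
Sec. 9-6. sells firearms or ammunition; serves alcohol for on-premises consumption; years in business 9 > 8 → Trade Certificate not required.
Sec. 9-7. Commercial Authorization is not required → no effect.
Sec. 9-8. sells firearms or ammunition; years in business 9 > 8 → Firearms Dealer Authorization required.
Sec. 9-9. provides lodging to guests; is a home-based business → Lodging License required.
Sec. 9-10. is located in Zone B (not: is located in a residentially zoned district) → Operating Registration not required.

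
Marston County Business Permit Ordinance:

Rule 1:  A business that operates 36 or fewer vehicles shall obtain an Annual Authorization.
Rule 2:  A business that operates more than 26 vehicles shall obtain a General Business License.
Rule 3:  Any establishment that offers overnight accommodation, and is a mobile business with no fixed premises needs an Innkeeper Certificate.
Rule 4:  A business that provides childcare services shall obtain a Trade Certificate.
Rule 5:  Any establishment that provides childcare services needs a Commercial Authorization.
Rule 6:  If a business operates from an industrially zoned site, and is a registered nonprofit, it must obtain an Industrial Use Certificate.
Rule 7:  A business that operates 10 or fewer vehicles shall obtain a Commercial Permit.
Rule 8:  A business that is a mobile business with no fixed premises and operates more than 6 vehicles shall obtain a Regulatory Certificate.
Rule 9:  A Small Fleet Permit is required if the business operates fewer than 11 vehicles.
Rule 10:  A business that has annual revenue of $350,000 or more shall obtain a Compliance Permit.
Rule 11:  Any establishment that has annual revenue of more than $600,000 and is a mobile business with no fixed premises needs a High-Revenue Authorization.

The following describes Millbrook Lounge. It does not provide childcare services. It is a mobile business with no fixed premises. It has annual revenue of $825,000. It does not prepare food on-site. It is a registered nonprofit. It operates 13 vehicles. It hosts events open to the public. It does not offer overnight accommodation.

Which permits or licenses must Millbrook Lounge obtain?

Rule 1: vehicles 13 ≤ 36 → Annual Authorization required.
Rule 2: vehicles 13 ≤ 26 → General Business License not required.
Rule 3: does not offer overnight accommodation; is a mobile business with no fixed premises → Innkeeper Certificate not required.
Rule 4: does not provide childcare services → Trade Certificate not required.
Rule 5: does not provide childcare services → Commercial Authorization not required.
Rule 6: is a mobile business with no fixed premises (not: operates from an industrially zoned site); is a registered nonprofit → Industrial Use Certificate not required.
Rule 7: vehicles 13 > 10 → Commercial Permit not required.
Rule 8: is a mobile business with no fixed premises; vehicles 13 > 6 → Regulatory Certificate required.
Rule 9: vehicles 13 ≥ 11 → Small Fleet Permit not required.
Rule 10: revenue $825,000 ≥ $350,000 → Compliance Permit required.
Rule 11: revenue $825,000 > $600,000; is a mobile business with no fixed premises → High-Revenue Authorization required.

Annual Authorization, Compliance Permit, High-Revenue Authorization, Regulatory Certificate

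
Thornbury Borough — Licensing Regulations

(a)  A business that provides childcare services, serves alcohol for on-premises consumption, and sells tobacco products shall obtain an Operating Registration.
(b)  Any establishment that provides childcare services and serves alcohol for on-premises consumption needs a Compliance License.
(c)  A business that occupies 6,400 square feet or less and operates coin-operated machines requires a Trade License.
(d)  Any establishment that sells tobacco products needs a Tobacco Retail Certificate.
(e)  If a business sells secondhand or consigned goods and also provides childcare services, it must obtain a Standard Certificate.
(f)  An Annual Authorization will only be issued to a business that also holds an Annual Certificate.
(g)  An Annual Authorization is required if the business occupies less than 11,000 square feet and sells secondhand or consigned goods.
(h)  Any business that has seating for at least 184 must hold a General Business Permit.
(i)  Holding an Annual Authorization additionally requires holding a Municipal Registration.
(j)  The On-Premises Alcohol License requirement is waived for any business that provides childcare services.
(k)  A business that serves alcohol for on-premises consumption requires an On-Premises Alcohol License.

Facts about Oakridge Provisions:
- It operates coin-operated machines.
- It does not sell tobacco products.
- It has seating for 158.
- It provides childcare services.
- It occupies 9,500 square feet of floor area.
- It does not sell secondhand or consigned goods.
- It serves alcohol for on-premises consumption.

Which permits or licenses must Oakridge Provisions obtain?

Compliance License

(a) provides childcare services; serves alcohol for on-premises consumption; does not sell tobacco products → Operating Registration not required.
(b) provides childcare services; serves alcohol for on-premises consumption → Compliance License required.
(c) floor area 9,500 square feet > 6,400 square feet; operates coin-operated machines → Trade License not required.
(d) does not sell tobacco products → Tobacco Retail Certificate not required.
(e) does not sell secondhand or consigned goods; provides childcare services → Standard Certificate not required.
(f) Annual Authorization is not required → no effect.
(g) floor area 9,500 square feet < 11,000 square feet; does not sell secondhand or consigned goods → Annual Authorization not required.
(h) seating 158 < 184 → General Business Permit not required.
(i) Annual Authorization is not required → no effect.
(j) provides childcare services → exempt from On-Premises Alcohol License.
(k) serves alcohol for on-premises consumption → On-Premises Alcohol License required.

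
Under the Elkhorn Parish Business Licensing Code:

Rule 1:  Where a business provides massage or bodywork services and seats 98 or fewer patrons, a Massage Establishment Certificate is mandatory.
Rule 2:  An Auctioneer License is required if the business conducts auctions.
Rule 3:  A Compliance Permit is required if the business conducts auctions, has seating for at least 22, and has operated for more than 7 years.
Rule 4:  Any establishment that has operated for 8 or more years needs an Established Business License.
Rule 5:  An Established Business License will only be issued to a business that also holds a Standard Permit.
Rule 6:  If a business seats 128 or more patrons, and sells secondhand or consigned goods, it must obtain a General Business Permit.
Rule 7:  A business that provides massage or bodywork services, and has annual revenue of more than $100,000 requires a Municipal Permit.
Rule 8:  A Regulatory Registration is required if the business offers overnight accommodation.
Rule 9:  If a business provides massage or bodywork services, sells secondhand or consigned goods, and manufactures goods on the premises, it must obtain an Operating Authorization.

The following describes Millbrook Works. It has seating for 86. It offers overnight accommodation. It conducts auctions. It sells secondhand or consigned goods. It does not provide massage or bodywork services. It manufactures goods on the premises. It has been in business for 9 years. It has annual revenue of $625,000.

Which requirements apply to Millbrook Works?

Auctioneer License, Compliance Permit, Established Business License, Regulatory Registration, Standard Permit

Rule 1: does not provide massage or bodywork services; seating 86 ≤ 98 → Massage Establishment Certificate not required.
Rule 2: conducts auctions → Auctioneer License required.
Rule 3: conducts auctions; seating 86 ≥ 22; years in business 9 > 7 → Compliance Permit required.
Rule 4: years in business 9 ≥ 8 → Established Business License required.
Rule 5: Established Business License is required → Standard Permit also required.
Rule 6: seating 86 < 128; sells secondhand or consigned goods → General Business Permit not required.
Rule 7: does not provide massage or bodywork services; revenue $625,000 > $100,000 → Municipal Permit not required.
Rule 8: offers overnight accommodation → Regulatory Registration required.
Rule 9: does not provide massage or bodywork services; sells secondhand or consigned goods; manufactures goods on the premises → Operating Authorization not required.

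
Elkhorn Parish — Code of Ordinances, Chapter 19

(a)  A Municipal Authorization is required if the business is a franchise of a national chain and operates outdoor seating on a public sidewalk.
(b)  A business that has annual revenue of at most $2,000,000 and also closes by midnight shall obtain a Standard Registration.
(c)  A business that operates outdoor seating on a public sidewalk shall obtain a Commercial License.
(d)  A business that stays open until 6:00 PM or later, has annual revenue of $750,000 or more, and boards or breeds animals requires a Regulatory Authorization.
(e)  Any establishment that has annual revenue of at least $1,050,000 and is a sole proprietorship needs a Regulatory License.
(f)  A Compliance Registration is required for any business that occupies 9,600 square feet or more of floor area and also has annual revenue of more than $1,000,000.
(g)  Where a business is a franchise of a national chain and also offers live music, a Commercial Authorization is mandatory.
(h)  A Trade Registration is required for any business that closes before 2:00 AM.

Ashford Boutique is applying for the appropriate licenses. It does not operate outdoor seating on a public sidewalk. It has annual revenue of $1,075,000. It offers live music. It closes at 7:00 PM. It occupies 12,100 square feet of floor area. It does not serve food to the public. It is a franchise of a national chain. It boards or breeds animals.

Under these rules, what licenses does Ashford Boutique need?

(a) is a franchise of a national chain; does not operate outdoor seating on a public sidewalk → Municipal Authorization not required.
(b) revenue $1,075,000 ≤ $2,000,000; closes 7:00 PM, at/before midnight → Standard Registration required.
(c) does not operate outdoor seating on a public sidewalk → Commercial License not required.
(d) closes 7:00 PM, after 6:00 PM; revenue $1,075,000 ≥ $750,000; boards or breeds animals → Regulatory Authorization required.
(e) revenue $1,075,000 ≥ $1,050,000; is a franchise of a national chain (not: is a sole proprietorship) → Regulatory License not required.
(f) floor area 12,100 square feet ≥ 9,600 square feet; revenue $1,075,000 > $1,000,000 → Compliance Registration required.
(g) is a franchise of a national chain; offers live music → Commercial Authorization required.
(h) closes 7:00 PM, at/before 2:00 AM → Trade Registration required.

Commercial Authorization, Compliance Registration, Regulatory Authorization, Standard Registration, Trade Registration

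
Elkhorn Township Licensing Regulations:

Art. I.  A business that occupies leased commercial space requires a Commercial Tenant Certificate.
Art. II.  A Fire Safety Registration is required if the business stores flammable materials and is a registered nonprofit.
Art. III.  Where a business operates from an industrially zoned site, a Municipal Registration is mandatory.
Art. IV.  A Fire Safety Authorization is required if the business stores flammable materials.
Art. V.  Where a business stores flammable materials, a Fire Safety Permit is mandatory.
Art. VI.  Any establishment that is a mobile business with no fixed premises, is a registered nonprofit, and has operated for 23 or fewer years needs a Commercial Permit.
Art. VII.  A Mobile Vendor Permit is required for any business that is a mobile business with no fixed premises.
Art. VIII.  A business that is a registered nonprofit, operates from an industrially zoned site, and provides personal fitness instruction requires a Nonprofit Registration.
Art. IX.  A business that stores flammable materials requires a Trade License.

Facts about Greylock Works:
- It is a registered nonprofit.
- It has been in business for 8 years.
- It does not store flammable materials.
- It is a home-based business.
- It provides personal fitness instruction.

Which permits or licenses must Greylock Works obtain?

None

Art. I. is a home-based business (not: occupies leased commercial space) → Commercial Tenant Certificate not required.
Art. II. does not store flammable materials; is a registered nonprofit → Fire Safety Registration not required.
Art. III. is a home-based business (not: operates from an industrially zoned site) → Municipal Registration not required.
Art. IV. does not store flammable materials → Fire Safety Authorization not required.
Art. V. does not store flammable materials → Fire Safety Permit not required.
Art. VI. is a home-based business (not: is a mobile business with no fixed premises); is a registered nonprofit; years in business 8 ≤ 23 → Commercial Permit not required.
Art. VII. is a home-based business (not: is a mobile business with no fixed premises) → Mobile Vendor Permit not required.
Art. VIII. is a registered nonprofit; is a home-based business (not: operates from an industrially zoned site); provides personal fitness instruction → Nonprofit Registration not required.
Art. IX. does not store flammable materials → Trade License not required.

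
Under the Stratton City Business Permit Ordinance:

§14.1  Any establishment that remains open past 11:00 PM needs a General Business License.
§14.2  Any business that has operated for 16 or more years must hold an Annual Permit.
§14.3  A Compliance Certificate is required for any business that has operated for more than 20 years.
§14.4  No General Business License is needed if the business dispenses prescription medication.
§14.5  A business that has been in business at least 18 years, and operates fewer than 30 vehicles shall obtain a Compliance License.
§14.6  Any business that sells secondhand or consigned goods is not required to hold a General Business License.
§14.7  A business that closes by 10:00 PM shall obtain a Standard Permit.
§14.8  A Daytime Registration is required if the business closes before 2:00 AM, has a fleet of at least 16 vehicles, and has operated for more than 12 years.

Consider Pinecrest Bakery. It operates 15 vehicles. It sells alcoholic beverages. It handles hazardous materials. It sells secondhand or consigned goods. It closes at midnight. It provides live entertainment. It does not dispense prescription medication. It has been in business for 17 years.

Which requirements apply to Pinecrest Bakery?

§14.1 closes midnight, after 11:00 PM → General Business License required.
§14.2 years in business 17 ≥ 16 → Annual Permit required.
§14.3 years in business 17 ≤ 20 → Compliance Certificate not required.
§14.4 does not dispense prescription medication → General Business License exemption does not apply.
§14.5 years in business 17 < 18; vehicles 15 < 30 → Compliance License not required.
§14.6 sells secondhand or consigned goods → exempt from General Business License.
§14.7 closes midnight, after 10:00 PM → Standard Permit not required.
§14.8 closes midnight, at/before 2:00 AM; vehicles 15 < 16; years in business 17 > 12 → Daytime Registration not required.

Annual Permit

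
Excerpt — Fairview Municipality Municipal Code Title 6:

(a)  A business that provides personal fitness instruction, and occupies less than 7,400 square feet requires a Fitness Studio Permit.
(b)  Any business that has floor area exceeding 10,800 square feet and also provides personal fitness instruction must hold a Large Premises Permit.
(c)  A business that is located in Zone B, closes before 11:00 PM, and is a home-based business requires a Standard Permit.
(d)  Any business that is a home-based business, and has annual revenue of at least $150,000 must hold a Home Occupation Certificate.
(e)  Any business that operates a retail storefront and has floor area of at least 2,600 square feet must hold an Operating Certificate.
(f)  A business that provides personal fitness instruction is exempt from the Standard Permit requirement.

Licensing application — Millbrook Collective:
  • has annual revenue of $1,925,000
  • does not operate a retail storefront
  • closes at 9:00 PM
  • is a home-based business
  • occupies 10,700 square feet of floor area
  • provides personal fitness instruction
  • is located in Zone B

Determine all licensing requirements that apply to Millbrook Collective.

(a) provides personal fitness instruction; floor area 10,700 square feet ≥ 7,400 square feet → Fitness Studio Permit not required.
(b) floor area 10,700 square feet ≤ 10,800 square feet; provides personal fitness instruction → Large Premises Permit not required.
(c) is located in Zone B; closes 9:00 PM, at/before 11:00 PM; is a home-based business → Standard Permit required.
(d) is a home-based business; revenue $1,925,000 ≥ $150,000 → Home Occupation Certificate required.
(e) does not operate a retail storefront; floor area 10,700 square feet ≥ 2,600 square feet → Operating Certificate not required.
(f) provides personal fitness instruction → exempt from Standard Permit.

Home Occupation Certificate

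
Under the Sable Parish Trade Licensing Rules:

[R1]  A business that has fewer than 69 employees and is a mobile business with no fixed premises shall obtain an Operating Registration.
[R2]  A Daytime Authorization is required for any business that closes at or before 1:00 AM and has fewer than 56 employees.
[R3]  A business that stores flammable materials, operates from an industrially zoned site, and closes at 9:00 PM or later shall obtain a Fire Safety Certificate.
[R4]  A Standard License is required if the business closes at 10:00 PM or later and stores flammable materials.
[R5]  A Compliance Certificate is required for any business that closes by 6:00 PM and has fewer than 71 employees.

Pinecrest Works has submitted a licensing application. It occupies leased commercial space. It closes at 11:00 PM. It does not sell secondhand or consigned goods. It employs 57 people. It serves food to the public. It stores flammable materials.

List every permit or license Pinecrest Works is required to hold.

[R1] employees 57 < 69; occupies leased commercial space (not: is a mobile business with no fixed premises) → Operating Registration not required.
[R2] closes 11:00 PM, at/before 1:00 AM; employees 57 ≥ 56 → Daytime Authorization not required.
[R3] stores flammable materials; occupies leased commercial space (not: operates from an industrially zoned site); closes 11:00 PM, after 9:00 PM → Fire Safety Certificate not required.
[R4] closes 11:00 PM, after 10:00 PM; stores flammable materials → Standard License required.
[R5] closes 11:00 PM, after 6:00 PM; employees 57 < 71 → Compliance Certificate not required.

Standard License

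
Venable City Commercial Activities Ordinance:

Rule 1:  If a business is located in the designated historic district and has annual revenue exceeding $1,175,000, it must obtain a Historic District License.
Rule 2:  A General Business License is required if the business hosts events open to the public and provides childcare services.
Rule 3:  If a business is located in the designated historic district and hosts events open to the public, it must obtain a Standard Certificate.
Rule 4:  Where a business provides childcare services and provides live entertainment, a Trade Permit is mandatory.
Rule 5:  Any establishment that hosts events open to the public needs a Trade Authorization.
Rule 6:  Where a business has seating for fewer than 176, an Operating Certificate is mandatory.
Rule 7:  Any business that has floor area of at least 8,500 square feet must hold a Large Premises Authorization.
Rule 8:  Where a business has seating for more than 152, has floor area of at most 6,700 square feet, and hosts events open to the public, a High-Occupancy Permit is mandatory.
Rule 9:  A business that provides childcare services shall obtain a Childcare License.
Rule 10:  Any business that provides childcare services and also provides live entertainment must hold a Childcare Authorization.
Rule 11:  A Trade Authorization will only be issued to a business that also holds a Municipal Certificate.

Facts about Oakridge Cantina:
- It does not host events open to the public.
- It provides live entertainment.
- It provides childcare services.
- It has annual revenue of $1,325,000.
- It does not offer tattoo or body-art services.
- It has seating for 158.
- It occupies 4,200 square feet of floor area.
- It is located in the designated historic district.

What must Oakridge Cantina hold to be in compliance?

Rule 1: is located in the designated historic district; revenue $1,325,000 > $1,175,000 → Historic District License required.
Rule 2: does not host events open to the public; provides childcare services → General Business License not required.
Rule 3: is located in the designated historic district; does not host events open to the public → Standard Certificate not required.
Rule 4: provides childcare services; provides live entertainment → Trade Permit required.
Rule 5: does not host events open to the public → Trade Authorization not required.
Rule 6: seating 158 < 176 → Operating Certificate required.
Rule 7: floor area 4,200 square feet < 8,500 square feet → Large Premises Authorization not required.
Rule 8: seating 158 > 152; floor area 4,200 square feet ≤ 6,700 square feet; does not host events open to the public → High-Occupancy Permit not required.
Rule 9: provides childcare services → Childcare License required.
Rule 10: provides childcare services; provides live entertainment → Childcare Authorization required.
Rule 11: Trade Authorization is not required → no effect.

Childcare Authorization, Childcare License, Historic District License, Operating Certificate, Trade Permit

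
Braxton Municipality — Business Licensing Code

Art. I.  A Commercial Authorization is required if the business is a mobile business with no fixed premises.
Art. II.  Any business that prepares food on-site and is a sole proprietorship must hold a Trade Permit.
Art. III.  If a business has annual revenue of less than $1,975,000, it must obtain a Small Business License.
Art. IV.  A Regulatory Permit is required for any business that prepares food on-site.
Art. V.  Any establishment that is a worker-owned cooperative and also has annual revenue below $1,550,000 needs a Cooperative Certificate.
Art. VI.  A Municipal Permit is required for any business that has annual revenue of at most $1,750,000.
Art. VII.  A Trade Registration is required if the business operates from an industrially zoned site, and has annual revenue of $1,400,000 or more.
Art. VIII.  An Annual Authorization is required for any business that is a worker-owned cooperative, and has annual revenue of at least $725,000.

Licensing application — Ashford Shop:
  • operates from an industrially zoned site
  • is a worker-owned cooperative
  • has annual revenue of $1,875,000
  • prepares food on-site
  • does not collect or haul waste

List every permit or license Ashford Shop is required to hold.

Annual Authorization, Regulatory Permit, Small Business License, Trade Registration

Art. I. operates from an industrially zoned site (not: is a mobile business with no fixed premises) → Commercial Authorization not required.
Art. II. prepares food on-site; is a worker-owned cooperative (not: is a sole proprietorship) → Trade Permit not required.
Art. III. revenue $1,875,000 < $1,975,000 → Small Business License required.
Art. IV. prepares food on-site → Regulatory Permit required.
Art. V. is a worker-owned cooperative; revenue $1,875,000 ≥ $1,550,000 → Cooperative Certificate not required.
Art. VI. revenue $1,875,000 > $1,750,000 → Municipal Permit not required.
Art. VII. operates from an industrially zoned site; revenue $1,875,000 ≥ $1,400,000 → Trade Registration required.
Art. VIII. is a worker-owned cooperative; revenue $1,875,000 ≥ $725,000 → Annual Authorization required.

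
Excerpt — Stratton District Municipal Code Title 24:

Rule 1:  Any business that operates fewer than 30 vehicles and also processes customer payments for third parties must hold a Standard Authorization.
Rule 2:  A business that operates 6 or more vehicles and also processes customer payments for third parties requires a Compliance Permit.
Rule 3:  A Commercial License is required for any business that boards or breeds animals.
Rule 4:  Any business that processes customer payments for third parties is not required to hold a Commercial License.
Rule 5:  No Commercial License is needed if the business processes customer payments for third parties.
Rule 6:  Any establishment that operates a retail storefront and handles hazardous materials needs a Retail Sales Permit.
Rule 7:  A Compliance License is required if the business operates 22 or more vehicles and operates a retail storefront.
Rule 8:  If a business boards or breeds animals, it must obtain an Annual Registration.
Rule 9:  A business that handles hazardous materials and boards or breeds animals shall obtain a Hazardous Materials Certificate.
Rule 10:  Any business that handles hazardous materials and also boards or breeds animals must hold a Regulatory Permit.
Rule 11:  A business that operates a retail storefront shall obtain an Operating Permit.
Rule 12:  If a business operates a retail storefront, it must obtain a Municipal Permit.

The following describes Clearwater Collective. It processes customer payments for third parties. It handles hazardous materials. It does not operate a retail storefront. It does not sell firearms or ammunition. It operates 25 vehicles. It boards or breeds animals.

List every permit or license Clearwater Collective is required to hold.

Annual Registration, Compliance Permit, Hazardous Materials Certificate, Regulatory Permit, Standard Authorization

Rule 1: vehicles 25 < 30; processes customer payments for third parties → Standard Authorization required.
Rule 2: vehicles 25 ≥ 6; processes customer payments for third parties → Compliance Permit required.
Rule 3: boards or breeds animals → Commercial License required.
Rule 4: processes customer payments for third parties → exempt from Commercial License.
Rule 5: processes customer payments for third parties → exempt from Commercial License.
Rule 6: does not operate a retail storefront; handles hazardous materials → Retail Sales Permit not required.
Rule 7: vehicles 25 ≥ 22; does not operate a retail storefront → Compliance License not required.
Rule 8: boards or breeds animals → Annual Registration required.
Rule 9: handles hazardous materials; boards or breeds animals → Hazardous Materials Certificate required.
Rule 10: handles hazardous materials; boards or breeds animals → Regulatory Permit required.
Rule 11: does not operate a retail storefront → Operating Permit not required.
Rule 12: does not operate a retail storefront → Municipal Permit not required.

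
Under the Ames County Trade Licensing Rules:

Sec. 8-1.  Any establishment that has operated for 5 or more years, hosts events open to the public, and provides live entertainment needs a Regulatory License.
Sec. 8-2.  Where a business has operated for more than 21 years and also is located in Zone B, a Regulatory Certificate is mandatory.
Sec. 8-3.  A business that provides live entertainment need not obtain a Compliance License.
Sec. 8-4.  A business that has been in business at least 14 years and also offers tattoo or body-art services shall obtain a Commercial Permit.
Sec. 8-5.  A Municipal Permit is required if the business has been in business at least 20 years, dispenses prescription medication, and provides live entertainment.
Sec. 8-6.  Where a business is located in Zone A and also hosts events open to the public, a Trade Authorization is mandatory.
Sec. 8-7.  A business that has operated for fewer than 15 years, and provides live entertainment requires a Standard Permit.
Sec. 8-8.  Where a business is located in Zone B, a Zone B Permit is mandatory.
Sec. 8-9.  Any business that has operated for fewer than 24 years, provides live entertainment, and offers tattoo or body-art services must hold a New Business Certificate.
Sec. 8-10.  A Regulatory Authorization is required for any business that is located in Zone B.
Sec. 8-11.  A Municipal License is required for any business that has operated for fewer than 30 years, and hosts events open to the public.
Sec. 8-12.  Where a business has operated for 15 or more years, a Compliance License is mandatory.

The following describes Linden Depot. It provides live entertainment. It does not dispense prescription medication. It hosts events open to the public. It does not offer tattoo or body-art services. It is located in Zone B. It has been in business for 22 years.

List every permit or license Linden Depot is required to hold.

Sec. 8-1. years in business 22 ≥ 5; hosts events open to the public; provides live entertainment → Regulatory License required.
Sec. 8-2. years in business 22 > 21; is located in Zone B → Regulatory Certificate required.
Sec. 8-3. provides live entertainment → exempt from Compliance License.
Sec. 8-4. years in business 22 ≥ 14; does not offer tattoo or body-art services → Commercial Permit not required.
Sec. 8-5. years in business 22 ≥ 20; does not dispense prescription medication; provides live entertainment → Municipal Permit not required.
Sec. 8-6. is located in Zone B (not: is located in Zone A); hosts events open to the public → Trade Authorization not required.
Sec. 8-7. years in business 22 ≥ 15; provides live entertainment → Standard Permit not required.
Sec. 8-8. is located in Zone B → Zone B Permit required.
Sec. 8-9. years in business 22 < 24; provides live entertainment; does not offer tattoo or body-art services → New Business Certificate not required.
Sec. 8-10. is located in Zone B → Regulatory Authorization required.
Sec. 8-11. years in business 22 < 30; hosts events open to the public → Municipal License required.
Sec. 8-12. years in business 22 ≥ 15 → Compliance License required.

Municipal License, Regulatory Authorization, Regulatory Certificate, Regulatory License, Zone B Permit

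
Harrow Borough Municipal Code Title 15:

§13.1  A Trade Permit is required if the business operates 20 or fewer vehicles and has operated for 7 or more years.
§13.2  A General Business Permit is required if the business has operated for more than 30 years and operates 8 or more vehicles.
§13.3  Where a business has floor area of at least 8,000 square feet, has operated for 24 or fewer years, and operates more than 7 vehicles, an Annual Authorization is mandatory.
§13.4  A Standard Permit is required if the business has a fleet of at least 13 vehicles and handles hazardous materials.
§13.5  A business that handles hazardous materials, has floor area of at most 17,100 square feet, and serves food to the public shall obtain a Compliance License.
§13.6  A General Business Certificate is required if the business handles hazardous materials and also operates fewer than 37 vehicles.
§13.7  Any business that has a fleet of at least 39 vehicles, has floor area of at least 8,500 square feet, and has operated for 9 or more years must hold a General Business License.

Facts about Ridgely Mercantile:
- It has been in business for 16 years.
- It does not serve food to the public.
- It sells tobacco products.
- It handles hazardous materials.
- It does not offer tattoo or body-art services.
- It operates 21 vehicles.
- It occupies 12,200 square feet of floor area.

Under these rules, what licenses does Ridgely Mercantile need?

Annual Authorization, General Business Certificate, Standard Permit

§13.1 vehicles 21 > 20; years in business 16 ≥ 7 → Trade Permit not required.
§13.2 years in business 16 ≤ 30; vehicles 21 ≥ 8 → General Business Permit not required.
§13.3 floor area 12,200 square feet ≥ 8,000 square feet; years in business 16 ≤ 24; vehicles 21 > 7 → Annual Authorization required.
§13.4 vehicles 21 ≥ 13; handles hazardous materials → Standard Permit required.
§13.5 handles hazardous materials; floor area 12,200 square feet ≤ 17,100 square feet; does not serve food to the public → Compliance License not required.
§13.6 handles hazardous materials; vehicles 21 < 37 → General Business Certificate required.
§13.7 vehicles 21 < 39; floor area 12,200 square feet ≥ 8,500 square feet; years in business 16 ≥ 9 → General Business License not required.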